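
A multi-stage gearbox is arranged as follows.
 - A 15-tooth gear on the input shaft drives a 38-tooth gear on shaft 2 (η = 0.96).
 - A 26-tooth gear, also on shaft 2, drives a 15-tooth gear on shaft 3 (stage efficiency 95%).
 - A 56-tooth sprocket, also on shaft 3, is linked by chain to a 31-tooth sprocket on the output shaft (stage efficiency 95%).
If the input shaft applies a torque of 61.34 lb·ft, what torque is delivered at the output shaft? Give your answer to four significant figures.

After the gear mesh (38/15): 61.34 × 2.5333 × 0.96 = 149.18 lb·ft
After the gear mesh (15/26): 149.18 × 0.57692 × 0.95 = 81.762 lb·ft
After the chain (31/56): 81.762 × 0.55357 × 0.95 = 42.998 lb·ft

43.00 lb·ft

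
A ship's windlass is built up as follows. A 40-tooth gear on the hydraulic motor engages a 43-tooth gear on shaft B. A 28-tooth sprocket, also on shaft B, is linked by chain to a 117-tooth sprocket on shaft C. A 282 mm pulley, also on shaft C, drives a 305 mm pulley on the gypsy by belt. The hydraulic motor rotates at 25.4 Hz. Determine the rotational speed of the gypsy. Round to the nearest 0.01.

5.23 Hz

the hydraulic motor → shaft B (gear mesh, 43/40): 25.4 ÷ 1.075 = 23.628 Hz
shaft B → shaft C (chain, 117/28): 23.628 ÷ 4.1786 = 5.6545 Hz
shaft C → the gypsy (belt, 305/282): 5.6545 ÷ 1.0816 = 5.2281 Hz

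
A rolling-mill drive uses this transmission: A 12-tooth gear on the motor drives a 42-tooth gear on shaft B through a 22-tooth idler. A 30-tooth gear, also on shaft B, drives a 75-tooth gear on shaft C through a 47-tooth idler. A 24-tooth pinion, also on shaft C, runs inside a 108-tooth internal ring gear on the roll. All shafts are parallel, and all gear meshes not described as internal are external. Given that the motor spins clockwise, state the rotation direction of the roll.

clockwise

the motor → shaft B: driver → idler → driven is 2 external meshes, 2 reversals → CW.
shaft B → shaft C: driver → idler → driven is 2 external meshes, 2 reversals → CW.
shaft C → the roll: internal mesh, same direction → CW.
4 reversals in total — an even number — so the roll turns the same way as the motor.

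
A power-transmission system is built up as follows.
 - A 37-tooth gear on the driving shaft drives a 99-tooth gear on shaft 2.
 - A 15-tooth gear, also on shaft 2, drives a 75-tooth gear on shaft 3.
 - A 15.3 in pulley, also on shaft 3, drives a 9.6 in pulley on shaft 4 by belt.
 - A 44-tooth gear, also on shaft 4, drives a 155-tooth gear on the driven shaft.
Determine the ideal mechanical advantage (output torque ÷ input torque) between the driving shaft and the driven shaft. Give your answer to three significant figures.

Each stage contributes driven/driver: gear mesh 99/37 = 2.6757, gear mesh 75/15 = 5, belt 9.6/15.3 = 0.62745, gear mesh 155/44 = 3.5227.
Overall: 2.6757 × 5 × 0.62745 × 3.5227 = 29.571.

29.6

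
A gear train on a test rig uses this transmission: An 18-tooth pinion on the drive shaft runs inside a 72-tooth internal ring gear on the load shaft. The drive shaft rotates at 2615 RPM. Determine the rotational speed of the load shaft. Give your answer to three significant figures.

Internal gear: ratio = 72/18 = 4, so the load shaft turns at 2615 / 4 = 653.75 RPM.

654 RPM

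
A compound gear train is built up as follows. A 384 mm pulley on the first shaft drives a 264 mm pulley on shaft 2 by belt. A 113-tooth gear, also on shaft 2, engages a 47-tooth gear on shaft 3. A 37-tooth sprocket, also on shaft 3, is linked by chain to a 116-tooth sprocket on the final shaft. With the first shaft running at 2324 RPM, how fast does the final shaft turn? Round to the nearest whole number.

belt 264/384 = 0.6875 → 2324/0.6875 = 3380.4 RPM
gear mesh 47/113 = 0.41593 → 3380.4/0.41593 = 8127.3 RPM
chain 116/37 = 3.1351 → 8127.3/3.1351 = 2592.3 RPM

2592 RPM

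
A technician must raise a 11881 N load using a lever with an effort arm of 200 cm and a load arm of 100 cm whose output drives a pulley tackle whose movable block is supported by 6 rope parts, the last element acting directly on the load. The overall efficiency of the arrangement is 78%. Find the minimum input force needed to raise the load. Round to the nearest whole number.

Lever MA = effort arm / load arm = 200/100 = 2.
Block-and-tackle MA = number of supporting rope parts = 6.
Combined ideal MA = 2 × 6 = 12.
Actual MA = 12 × 0.78 = 9.36.
Effort = load / actual MA = 11881 / 9.36 = 1269.3 N.

1269 N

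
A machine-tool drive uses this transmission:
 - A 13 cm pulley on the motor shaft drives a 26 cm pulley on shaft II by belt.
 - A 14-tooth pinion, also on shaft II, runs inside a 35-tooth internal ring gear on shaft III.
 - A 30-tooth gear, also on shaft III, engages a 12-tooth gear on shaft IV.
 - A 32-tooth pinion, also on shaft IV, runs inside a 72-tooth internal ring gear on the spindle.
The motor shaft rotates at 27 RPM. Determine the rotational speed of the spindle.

Belt: ratio = 26/13 = 2, so shaft II turns at 27 / 2 = 13.5 RPM.
Internal gear: ratio = 35/14 = 2.5, so shaft III turns at 13.5 / 2.5 = 5.4 RPM.
Gear mesh: ratio = 12/30 = 0.4, so shaft IV turns at 5.4 / 0.4 = 13.5 RPM.
Internal gear: ratio = 72/32 = 2.25, so the spindle turns at 13.5 / 2.25 = 6 RPM.

6 RPM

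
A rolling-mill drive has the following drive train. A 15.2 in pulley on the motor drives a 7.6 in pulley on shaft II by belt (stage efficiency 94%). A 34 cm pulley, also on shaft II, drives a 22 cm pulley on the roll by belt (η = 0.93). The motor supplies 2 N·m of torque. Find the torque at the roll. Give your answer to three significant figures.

belt 7.6/15.2 = 0.5 → τ = 2·0.5·0.94 = 0.94 N·m
belt 22/34 = 0.64706 → τ = 0.94·0.64706·0.93 = 0.56566 N·m

0.566 N·m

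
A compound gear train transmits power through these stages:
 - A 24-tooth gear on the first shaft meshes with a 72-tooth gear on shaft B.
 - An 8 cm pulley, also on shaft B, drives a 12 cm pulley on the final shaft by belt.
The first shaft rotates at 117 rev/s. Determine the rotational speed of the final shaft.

gear mesh 72/24 = 3 → 117/3 = 39 rev/s
belt 12/8 = 1.5 → 39/1.5 = 26 rev/s

26 rev/s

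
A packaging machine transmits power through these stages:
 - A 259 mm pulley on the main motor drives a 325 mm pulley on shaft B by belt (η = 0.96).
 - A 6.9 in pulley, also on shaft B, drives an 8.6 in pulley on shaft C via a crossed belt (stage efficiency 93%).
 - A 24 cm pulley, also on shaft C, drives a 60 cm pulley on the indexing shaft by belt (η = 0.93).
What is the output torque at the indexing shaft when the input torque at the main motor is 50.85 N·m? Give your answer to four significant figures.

165.1 N·m

After the belt (325/259): 50.85 × 1.2548 × 0.96 = 61.256 N·m
After the belt (8.6/6.9): 61.256 × 1.2464 × 0.93 = 71.003 N·m
After the belt (60/24): 71.003 × 2.5 × 0.93 = 165.08 N·m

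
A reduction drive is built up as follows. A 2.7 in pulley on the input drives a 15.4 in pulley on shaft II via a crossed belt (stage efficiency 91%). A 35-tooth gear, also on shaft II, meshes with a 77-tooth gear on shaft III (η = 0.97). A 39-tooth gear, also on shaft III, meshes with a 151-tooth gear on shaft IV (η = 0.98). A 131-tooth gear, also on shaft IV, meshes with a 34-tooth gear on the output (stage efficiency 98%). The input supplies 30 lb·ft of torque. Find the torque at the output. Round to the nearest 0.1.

belt 15.4/2.7 = 5.7037 → τ = 30·5.7037·0.91 = 155.71 lb·ft
gear mesh 77/35 = 2.2 → τ = 155.71·2.2·0.97 = 332.29 lb·ft
gear mesh 151/39 = 3.8718 → τ = 332.29·3.8718·0.98 = 1260.8 lb·ft
gear mesh 34/131 = 0.25954 → τ = 1260.8·0.25954·0.98 = 320.69 lb·ft

320.7 lb·ft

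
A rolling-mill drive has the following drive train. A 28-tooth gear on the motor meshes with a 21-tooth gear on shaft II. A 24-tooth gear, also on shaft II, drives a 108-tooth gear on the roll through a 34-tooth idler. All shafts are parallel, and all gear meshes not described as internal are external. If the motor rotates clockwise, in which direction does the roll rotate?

counterclockwise

the motor → shaft II: external mesh, 1 reversal → CCW.
shaft II → the roll: driver → idler → driven is 2 external meshes, 2 reversals → CCW.
3 reversals in total — an odd number — so the roll turns opposite to the motor.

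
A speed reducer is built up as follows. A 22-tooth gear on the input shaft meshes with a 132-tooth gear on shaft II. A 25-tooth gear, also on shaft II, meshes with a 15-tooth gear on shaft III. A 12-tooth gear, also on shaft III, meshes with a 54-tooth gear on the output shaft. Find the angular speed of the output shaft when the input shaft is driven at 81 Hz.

5 Hz

the input shaft → shaft II (gear mesh, 132/22): 81 ÷ 6 = 13.5 Hz
shaft II → shaft III (gear mesh, 15/25): 13.5 ÷ 0.6 = 22.5 Hz
shaft III → the output shaft (gear mesh, 54/12): 22.5 ÷ 4.5 = 5 Hz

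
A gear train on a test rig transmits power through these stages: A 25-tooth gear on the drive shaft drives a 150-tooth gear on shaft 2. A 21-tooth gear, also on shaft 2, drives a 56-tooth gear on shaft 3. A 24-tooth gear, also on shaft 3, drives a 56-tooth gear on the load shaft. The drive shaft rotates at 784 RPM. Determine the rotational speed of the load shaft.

gear mesh 150/25 = 6 → 784/6 = 130.67 RPM
gear mesh 56/21 = 2.6667 → 130.67/2.6667 = 49 RPM
gear mesh 56/24 = 2.3333 → 49/2.3333 = 21 RPM

21 RPM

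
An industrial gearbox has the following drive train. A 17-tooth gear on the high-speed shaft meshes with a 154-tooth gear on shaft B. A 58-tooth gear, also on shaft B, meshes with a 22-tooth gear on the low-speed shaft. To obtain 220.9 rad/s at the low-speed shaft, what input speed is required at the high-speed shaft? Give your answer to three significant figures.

759 rad/s

Overall ratio R = 9.0588 × 0.37931 = 3.4361.
Required input speed = output speed × R = 220.9 × 3.4361 = 759.04 rad/s.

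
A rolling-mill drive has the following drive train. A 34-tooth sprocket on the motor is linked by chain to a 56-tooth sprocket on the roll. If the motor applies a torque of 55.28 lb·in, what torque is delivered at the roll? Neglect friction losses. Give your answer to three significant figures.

91.0 lb·in

chain 56/34 = 1.6471 → τ = 55.28·1.6471 = 91.049 lb·in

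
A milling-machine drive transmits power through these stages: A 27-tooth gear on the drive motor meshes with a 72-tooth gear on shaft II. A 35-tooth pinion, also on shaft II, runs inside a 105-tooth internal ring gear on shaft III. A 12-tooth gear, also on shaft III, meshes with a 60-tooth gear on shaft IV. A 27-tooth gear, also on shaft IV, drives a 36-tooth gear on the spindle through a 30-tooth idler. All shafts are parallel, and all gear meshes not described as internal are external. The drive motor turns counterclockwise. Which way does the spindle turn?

the drive motor → shaft II: external mesh, 1 reversal → CW.
shaft II → shaft III: internal mesh, same direction → CW.
shaft III → shaft IV: external mesh, 1 reversal → CCW.
shaft IV → the spindle: driver → idler → driven is 2 external meshes, 2 reversals → CCW.
4 reversals in total — an even number — so the spindle turns the same way as the drive motor.

counterclockwise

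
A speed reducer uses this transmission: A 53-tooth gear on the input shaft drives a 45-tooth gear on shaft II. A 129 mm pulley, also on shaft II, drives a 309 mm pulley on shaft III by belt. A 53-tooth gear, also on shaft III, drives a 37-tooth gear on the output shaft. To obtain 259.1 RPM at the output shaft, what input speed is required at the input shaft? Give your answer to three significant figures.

368 RPM

Overall ratio R = 0.84906 × 2.3953 × 0.69811 = 1.4198.
Required input speed = output speed × R = 259.1 × 1.4198 = 367.87 RPM.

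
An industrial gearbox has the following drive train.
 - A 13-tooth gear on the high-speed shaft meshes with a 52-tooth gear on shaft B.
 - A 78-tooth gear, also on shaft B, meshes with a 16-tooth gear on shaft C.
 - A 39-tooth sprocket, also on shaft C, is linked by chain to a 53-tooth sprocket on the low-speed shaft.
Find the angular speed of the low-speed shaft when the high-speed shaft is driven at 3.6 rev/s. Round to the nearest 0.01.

3.23 rev/s

Gear mesh: ratio = 52/13 = 4, so shaft B turns at 3.6 / 4 = 0.9 rev/s.
Gear mesh: ratio = 16/78 = 0.20513, so shaft C turns at 0.9 / 0.20513 = 4.3875 rev/s.
Chain: ratio = 53/39 = 1.359, so the low-speed shaft turns at 4.3875 / 1.359 = 3.2285 rev/s.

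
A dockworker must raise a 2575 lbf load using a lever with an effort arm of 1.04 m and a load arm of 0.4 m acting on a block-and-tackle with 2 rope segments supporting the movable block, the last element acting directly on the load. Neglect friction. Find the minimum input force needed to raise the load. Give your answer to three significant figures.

Lever MA = effort arm / load arm = 1.04/0.4 = 2.6.
Block-and-tackle MA = number of supporting rope parts = 2.
Combined ideal MA = 2.6 × 2 = 5.2.
Effort = load / MA = 2575 / 5.2 = 495.19 lbf.

495 lbf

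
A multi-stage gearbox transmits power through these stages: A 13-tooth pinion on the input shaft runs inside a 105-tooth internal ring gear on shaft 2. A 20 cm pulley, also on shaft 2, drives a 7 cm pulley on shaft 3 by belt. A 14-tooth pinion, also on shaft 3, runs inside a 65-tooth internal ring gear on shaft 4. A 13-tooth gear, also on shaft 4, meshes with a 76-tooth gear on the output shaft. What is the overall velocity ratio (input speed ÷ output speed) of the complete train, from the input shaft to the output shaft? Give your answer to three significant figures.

76.7

Each stage contributes driven/driver: internal gear 105/13 = 8.0769, belt 7/20 = 0.35, internal gear 65/14 = 4.6429, gear mesh 76/13 = 5.8462.
Overall: 8.0769 × 0.35 × 4.6429 × 5.8462 = 76.731.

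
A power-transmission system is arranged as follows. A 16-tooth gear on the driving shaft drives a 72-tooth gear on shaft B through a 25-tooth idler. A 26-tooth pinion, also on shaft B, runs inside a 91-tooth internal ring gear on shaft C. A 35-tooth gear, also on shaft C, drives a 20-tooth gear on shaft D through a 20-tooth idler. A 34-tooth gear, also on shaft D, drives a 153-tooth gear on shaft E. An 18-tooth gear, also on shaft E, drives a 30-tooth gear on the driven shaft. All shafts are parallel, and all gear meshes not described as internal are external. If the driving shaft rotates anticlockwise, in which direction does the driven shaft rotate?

the driving shaft → shaft B: driver → idler → driven is 2 external meshes, 2 reversals → CCW.
shaft B → shaft C: internal mesh, same direction → CCW.
shaft C → shaft D: driver → idler → driven is 2 external meshes, 2 reversals → CCW.
shaft D → shaft E: external mesh, 1 reversal → CW.
shaft E → the driven shaft: external mesh, 1 reversal → CCW.
6 reversals in total — an even number — so the driven shaft turns the same way as the driving shaft.

anticlockwise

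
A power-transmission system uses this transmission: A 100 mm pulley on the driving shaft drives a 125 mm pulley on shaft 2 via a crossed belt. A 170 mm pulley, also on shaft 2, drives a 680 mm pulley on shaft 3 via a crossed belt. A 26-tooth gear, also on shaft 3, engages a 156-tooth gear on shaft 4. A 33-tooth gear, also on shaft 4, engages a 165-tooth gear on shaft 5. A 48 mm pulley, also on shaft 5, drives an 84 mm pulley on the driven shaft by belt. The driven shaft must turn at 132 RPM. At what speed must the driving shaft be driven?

Overall ratio R = 1.25 × 4 × 6 × 5 × 1.75 = 262.5.
Required input speed = output speed × R = 132 × 262.5 = 34650 RPM.

34650 RPM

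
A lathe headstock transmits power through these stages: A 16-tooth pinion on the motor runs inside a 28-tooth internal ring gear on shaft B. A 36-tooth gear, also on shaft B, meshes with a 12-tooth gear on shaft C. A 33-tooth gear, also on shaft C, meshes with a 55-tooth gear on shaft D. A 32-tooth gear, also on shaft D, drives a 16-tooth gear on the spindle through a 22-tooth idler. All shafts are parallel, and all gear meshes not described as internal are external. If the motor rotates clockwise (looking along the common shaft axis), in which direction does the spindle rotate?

clockwise

the motor → shaft B: internal mesh, same direction → CW.
shaft B → shaft C: external mesh, 1 reversal → CCW.
shaft C → shaft D: external mesh, 1 reversal → CW.
shaft D → the spindle: driver → idler → driven is 2 external meshes, 2 reversals → CW.
4 reversals in total — an even number — so the spindle turns the same way as the motor.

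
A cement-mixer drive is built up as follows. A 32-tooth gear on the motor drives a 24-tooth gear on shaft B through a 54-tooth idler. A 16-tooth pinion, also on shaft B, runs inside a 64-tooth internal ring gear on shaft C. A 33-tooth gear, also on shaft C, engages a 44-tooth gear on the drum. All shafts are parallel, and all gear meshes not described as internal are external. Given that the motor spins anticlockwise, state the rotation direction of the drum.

clockwise

the motor → shaft B: driver → idler → driven is 2 external meshes, 2 reversals → CCW.
shaft B → shaft C: internal mesh, same direction → CCW.
shaft C → the drum: external mesh, 1 reversal → CW.
3 reversals in total — an odd number — so the drum turns opposite to the motor.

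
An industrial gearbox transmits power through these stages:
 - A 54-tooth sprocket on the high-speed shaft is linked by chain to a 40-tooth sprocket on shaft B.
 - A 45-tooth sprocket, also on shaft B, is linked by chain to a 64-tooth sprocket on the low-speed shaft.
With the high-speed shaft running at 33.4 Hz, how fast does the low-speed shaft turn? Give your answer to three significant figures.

Chain: ratio = 40/54 = 0.74074, so shaft B turns at 33.4 / 0.74074 = 45.09 Hz.
Chain: ratio = 64/45 = 1.4222, so the low-speed shaft turns at 45.09 / 1.4222 = 31.704 Hz.

31.7 Hz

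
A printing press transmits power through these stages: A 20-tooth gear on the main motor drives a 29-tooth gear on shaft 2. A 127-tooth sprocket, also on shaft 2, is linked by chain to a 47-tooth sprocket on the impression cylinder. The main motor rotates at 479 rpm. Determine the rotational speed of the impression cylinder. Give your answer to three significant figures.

gear mesh 29/20 = 1.45 → 479/1.45 = 330.34 rpm
chain 47/127 = 0.37008 → 330.34/0.37008 = 892.63 rpm

893 rpm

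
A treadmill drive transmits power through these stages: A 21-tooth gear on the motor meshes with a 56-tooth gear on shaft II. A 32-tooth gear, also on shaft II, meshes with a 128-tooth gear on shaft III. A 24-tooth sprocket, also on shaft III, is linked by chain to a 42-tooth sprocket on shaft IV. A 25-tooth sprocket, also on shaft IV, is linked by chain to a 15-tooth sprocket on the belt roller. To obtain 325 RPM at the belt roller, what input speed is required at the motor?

Overall ratio R = 2.6667 × 4 × 1.75 × 0.6 = 11.2.
Required input speed = output speed × R = 325 × 11.2 = 3640 RPM.

3640 RPM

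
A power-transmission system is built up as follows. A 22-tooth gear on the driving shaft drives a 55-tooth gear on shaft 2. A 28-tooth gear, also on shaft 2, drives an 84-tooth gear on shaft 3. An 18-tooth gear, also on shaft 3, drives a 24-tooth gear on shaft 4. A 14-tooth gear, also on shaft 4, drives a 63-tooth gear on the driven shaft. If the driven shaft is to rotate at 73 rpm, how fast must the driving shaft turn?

3285 rpm

Overall ratio R = 2.5 × 3 × 1.3333 × 4.5 = 45.
Required input speed = output speed × R = 73 × 45 = 3285 rpm.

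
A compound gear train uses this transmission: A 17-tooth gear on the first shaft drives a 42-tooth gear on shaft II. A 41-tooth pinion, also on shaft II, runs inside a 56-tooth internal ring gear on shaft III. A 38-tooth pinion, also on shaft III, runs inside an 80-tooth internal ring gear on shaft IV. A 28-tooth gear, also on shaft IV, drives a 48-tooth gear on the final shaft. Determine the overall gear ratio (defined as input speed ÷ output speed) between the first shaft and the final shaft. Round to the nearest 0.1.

12.2

Each stage contributes driven/driver: gear mesh 42/17 = 2.4706, internal gear 56/41 = 1.3659, internal gear 80/38 = 2.1053, gear mesh 48/28 = 1.7143.
Overall: 2.4706 × 1.3659 × 2.1053 × 1.7143 = 12.179.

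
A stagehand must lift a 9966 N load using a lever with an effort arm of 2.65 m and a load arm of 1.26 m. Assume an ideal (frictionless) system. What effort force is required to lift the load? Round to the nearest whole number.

Lever MA = effort arm / load arm = 2.65/1.26 = 2.1032.
Effort = load / MA = 9966 / 2.1032 = 4738.6 N.

4739 N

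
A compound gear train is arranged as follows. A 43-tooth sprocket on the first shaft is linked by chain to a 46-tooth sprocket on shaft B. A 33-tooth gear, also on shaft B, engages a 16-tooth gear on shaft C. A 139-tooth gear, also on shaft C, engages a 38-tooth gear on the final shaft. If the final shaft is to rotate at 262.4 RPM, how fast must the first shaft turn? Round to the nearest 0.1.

37.2 RPM

Overall ratio R = 1.0698 × 0.48485 × 0.27338 = 0.1418.
Required input speed = output speed × R = 262.4 × 0.1418 = 37.207 RPM.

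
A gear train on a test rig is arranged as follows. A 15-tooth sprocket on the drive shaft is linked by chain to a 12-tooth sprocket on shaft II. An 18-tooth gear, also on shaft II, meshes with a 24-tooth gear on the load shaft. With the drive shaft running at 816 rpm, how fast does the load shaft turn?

Chain: ratio = 12/15 = 0.8, so shaft II turns at 816 / 0.8 = 1020 rpm.
Gear mesh: ratio = 24/18 = 1.3333, so the load shaft turns at 1020 / 1.3333 = 765 rpm.

765 rpm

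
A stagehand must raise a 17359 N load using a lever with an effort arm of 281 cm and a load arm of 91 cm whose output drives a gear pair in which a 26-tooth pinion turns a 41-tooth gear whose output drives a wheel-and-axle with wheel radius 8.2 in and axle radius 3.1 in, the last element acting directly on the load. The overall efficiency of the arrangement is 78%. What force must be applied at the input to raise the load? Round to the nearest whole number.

Lever MA = effort arm / load arm = 281/91 = 3.0879.
Gear pair MA = 41/26 = 1.5769.
Wheel-and-axle MA = R/r = 8.2/3.1 = 2.6452.
Combined ideal MA = 3.0879 × 1.5769 × 2.6452 = 12.88.
Actual MA = 12.88 × 0.78 = 10.047.
Effort = load / actual MA = 17359 / 10.047 = 1727.8 N.

1728 N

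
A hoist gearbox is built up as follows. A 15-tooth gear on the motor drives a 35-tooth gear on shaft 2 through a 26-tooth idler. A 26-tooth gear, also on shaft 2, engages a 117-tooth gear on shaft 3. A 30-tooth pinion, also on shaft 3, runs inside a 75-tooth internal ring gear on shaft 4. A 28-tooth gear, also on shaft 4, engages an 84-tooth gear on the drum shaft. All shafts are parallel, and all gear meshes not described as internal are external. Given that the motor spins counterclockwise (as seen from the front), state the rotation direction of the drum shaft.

the motor → shaft 2: driver → idler → driven is 2 external meshes, 2 reversals → CCW.
shaft 2 → shaft 3: external mesh, 1 reversal → CW.
shaft 3 → shaft 4: internal mesh, same direction → CW.
shaft 4 → the drum shaft: external mesh, 1 reversal → CCW.
4 reversals in total — an even number — so the drum shaft turns the same way as the motor.

counterclockwise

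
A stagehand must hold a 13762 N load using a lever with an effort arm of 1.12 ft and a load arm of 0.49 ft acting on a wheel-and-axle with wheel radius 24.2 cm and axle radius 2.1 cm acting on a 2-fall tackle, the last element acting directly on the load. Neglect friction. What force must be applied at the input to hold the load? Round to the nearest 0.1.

261.2 N

Lever MA = effort arm / load arm = 1.12/0.49 = 2.2857.
Wheel-and-axle MA = R/r = 24.2/2.1 = 11.524.
Block-and-tackle MA = number of supporting rope parts = 2.
Combined ideal MA = 2.2857 × 11.524 × 2 = 52.68.
Effort = load / MA = 13762 / 52.68 = 261.24 N.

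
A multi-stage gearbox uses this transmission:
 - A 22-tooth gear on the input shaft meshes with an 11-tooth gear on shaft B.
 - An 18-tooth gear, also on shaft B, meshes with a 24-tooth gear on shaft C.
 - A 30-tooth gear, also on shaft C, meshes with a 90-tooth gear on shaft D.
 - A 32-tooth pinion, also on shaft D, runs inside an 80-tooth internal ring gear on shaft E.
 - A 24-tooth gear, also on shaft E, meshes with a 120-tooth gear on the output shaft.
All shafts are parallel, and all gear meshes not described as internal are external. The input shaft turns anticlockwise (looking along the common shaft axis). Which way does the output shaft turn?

the input shaft → shaft B: external mesh, 1 reversal → CW.
shaft B → shaft C: external mesh, 1 reversal → CCW.
shaft C → shaft D: external mesh, 1 reversal → CW.
shaft D → shaft E: internal mesh, same direction → CW.
shaft E → the output shaft: external mesh, 1 reversal → CCW.
4 reversals in total — an even number — so the output shaft turns the same way as the input shaft.

anticlockwise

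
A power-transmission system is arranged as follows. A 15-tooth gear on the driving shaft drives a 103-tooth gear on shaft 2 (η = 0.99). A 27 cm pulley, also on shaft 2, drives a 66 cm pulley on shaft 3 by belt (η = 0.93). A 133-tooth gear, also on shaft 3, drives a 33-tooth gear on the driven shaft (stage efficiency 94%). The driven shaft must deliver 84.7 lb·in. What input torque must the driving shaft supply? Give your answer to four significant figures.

23.50 lb·in

Overall ratio R = 6.8667 × 2.4444 × 0.24812 = 4.1647; overall efficiency η = 0.99 × 0.93 × 0.94 = 0.8655.
Input torque = output torque / (R × η) = 84.7 / (4.1647 × 0.8655) = 23.499 lb·in.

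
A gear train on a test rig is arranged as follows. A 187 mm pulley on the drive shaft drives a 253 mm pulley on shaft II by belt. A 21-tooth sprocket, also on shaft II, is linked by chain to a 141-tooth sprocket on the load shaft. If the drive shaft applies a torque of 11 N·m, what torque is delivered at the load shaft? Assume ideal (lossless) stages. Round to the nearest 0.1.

99.9 N·m

Belt: ratio = 253/187 = 1.3529; torque at shaft II = 11 × 1.3529 = 14.882 N·m.
Chain: ratio = 141/21 = 6.7143; torque at the load shaft = 14.882 × 6.7143 = 99.924 N·m.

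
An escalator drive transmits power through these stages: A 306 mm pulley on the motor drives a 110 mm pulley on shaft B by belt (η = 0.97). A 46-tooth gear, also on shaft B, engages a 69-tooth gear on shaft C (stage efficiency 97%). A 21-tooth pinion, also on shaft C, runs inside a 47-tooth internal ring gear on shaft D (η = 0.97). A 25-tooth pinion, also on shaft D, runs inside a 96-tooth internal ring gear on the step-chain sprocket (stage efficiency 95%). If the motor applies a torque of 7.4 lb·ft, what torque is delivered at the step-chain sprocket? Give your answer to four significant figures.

Belt: ratio = 110/306 = 0.35948; torque at shaft B = 7.4 × 0.35948 × 0.97 = 2.5803 lb·ft.
Gear mesh: ratio = 69/46 = 1.5; torque at shaft C = 2.5803 × 1.5 × 0.97 = 3.7544 lb·ft.
Internal gear: ratio = 47/21 = 2.2381; torque at shaft D = 3.7544 × 2.2381 × 0.97 = 8.1506 lb·ft.
Internal gear: ratio = 96/25 = 3.84; torque at the step-chain sprocket = 8.1506 × 3.84 × 0.95 = 29.733 lb·ft.

29.73 lb·ft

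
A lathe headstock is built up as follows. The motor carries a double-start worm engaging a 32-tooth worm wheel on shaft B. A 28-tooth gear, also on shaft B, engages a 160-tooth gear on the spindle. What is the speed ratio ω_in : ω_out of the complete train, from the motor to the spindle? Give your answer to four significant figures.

Each stage contributes driven/driver: worm 32/2 = 16, gear mesh 160/28 = 5.7143.
Overall: 16 × 5.7143 = 91.429.

91.43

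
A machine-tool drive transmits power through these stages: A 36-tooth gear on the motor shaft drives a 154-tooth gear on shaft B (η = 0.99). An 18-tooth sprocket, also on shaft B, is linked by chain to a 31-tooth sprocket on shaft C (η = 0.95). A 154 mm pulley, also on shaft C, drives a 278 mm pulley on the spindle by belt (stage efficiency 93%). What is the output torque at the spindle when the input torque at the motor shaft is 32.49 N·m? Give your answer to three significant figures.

Gear mesh: ratio = 154/36 = 4.2778; torque at shaft B = 32.49 × 4.2778 × 0.99 = 137.6 N·m.
Chain: ratio = 31/18 = 1.7222; torque at shaft C = 137.6 × 1.7222 × 0.95 = 225.12 N·m.
Belt: ratio = 278/154 = 1.8052; torque at the spindle = 225.12 × 1.8052 × 0.93 = 377.94 N·m.

378 N·m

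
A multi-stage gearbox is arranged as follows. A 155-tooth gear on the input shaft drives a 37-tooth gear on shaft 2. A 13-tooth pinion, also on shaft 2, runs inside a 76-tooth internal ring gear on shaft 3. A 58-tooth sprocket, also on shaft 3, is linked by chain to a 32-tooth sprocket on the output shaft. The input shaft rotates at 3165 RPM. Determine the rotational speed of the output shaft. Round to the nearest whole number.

4111 RPM

the input shaft → shaft 2 (gear mesh, 37/155): 3165 ÷ 0.23871 = 13259 RPM
shaft 2 → shaft 3 (internal gear, 76/13): 13259 ÷ 5.8462 = 2267.9 RPM
shaft 3 → the output shaft (chain, 32/58): 2267.9 ÷ 0.55172 = 4110.7 RPM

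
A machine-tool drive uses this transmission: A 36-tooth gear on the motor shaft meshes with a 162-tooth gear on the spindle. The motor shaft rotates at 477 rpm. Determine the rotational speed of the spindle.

gear mesh 162/36 = 4.5 → 477/4.5 = 106 rpm

106 rpm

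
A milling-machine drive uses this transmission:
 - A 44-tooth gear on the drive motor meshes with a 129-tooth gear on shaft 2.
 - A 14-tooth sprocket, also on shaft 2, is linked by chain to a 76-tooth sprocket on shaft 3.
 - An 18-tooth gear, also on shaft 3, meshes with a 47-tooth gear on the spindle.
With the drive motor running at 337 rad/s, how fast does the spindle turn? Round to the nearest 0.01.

8.11 rad/s

gear mesh 129/44 = 2.9318 → 337/2.9318 = 114.95 rad/s
chain 76/14 = 5.4286 → 114.95/5.4286 = 21.174 rad/s
gear mesh 47/18 = 2.6111 → 21.174/2.6111 = 8.1093 rad/s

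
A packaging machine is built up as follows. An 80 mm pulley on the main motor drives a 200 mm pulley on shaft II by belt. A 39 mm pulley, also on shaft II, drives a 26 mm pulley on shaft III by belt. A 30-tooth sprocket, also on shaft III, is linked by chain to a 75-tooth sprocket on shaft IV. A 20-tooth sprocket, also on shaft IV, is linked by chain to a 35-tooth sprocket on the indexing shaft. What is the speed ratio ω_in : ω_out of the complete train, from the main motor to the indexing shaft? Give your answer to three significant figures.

7.29

Each stage contributes driven/driver: belt 200/80 = 2.5, belt 26/39 = 0.66667, chain 75/30 = 2.5, chain 35/20 = 1.75.
Overall: 2.5 × 0.66667 × 2.5 × 1.75 = 7.2917.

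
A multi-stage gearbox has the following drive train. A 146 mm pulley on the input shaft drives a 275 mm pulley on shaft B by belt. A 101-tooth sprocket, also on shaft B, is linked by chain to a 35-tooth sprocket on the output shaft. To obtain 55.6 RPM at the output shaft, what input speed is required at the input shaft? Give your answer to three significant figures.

Overall ratio R = 1.8836 × 0.34653 = 0.65272.
Required input speed = output speed × R = 55.6 × 0.65272 = 36.291 RPM.

36.3 RPM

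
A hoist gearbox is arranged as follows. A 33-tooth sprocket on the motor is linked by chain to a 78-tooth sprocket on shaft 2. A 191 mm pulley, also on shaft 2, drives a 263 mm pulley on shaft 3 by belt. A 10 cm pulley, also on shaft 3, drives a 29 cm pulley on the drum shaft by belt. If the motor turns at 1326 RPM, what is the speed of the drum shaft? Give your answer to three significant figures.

chain 78/33 = 2.3636 → 1326/2.3636 = 561 RPM
belt 263/191 = 1.377 → 561/1.377 = 407.42 RPM
belt 29/10 = 2.9 → 407.42/2.9 = 140.49 RPM

140 RPM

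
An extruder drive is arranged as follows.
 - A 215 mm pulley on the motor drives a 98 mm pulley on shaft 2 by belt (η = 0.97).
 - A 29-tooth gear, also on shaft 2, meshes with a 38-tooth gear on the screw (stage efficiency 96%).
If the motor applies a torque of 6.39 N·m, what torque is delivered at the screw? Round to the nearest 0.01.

3.55 N·m

belt 98/215 = 0.45581 → τ = 6.39·0.45581·0.97 = 2.8253 N·m
gear mesh 38/29 = 1.3103 → τ = 2.8253·1.3103·0.96 = 3.554 N·m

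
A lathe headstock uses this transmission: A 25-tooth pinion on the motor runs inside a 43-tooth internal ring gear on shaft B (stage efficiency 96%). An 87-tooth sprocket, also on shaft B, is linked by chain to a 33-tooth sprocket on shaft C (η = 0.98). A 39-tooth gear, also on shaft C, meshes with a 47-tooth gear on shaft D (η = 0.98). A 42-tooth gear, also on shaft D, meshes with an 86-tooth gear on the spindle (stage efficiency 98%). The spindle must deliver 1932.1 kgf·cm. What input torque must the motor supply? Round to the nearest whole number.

Overall ratio R = 1.72 × 0.37931 × 1.2051 × 2.0476 = 1.6099; overall efficiency η = 0.96 × 0.98 × 0.98 × 0.98 = 0.9035.
Input torque = output torque / (R × η) = 1932.1 / (1.6099 × 0.9035) = 1328.2 kgf·cm.

1328 kgf·cm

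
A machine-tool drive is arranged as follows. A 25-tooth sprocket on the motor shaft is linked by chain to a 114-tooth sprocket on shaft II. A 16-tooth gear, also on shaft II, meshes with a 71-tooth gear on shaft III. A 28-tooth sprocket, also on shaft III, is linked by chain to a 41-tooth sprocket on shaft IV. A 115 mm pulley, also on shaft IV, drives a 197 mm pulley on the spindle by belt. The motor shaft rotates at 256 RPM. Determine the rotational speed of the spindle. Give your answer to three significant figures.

Chain: ratio = 114/25 = 4.56, so shaft II turns at 256 / 4.56 = 56.14 RPM.
Gear mesh: ratio = 71/16 = 4.4375, so shaft III turns at 56.14 / 4.4375 = 12.651 RPM.
Chain: ratio = 41/28 = 1.4643, so shaft IV turns at 12.651 / 1.4643 = 8.6399 RPM.
Belt: ratio = 197/115 = 1.713, so the spindle turns at 8.6399 / 1.713 = 5.0436 RPM.

5.04 RPM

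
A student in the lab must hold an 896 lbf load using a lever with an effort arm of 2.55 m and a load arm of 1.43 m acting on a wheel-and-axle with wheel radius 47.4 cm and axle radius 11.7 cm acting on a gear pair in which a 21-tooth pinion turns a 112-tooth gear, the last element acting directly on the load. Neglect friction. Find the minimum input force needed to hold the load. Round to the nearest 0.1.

23.3 lbf

Lever MA = effort arm / load arm = 2.55/1.43 = 1.7832.
Wheel-and-axle MA = R/r = 47.4/11.7 = 4.0513.
Gear pair MA = 112/21 = 5.3333.
Combined ideal MA = 1.7832 × 4.0513 × 5.3333 = 38.53.
Effort = load / MA = 896 / 38.53 = 23.255 lbf.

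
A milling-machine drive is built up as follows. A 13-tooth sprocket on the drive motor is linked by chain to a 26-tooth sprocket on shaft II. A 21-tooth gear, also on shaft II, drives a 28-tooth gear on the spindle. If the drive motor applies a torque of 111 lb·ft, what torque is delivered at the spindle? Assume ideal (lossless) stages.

296 lb·ft

After the chain (26/13): 111 × 2 = 222 lb·ft
After the gear mesh (28/21): 222 × 1.3333 = 296 lb·ft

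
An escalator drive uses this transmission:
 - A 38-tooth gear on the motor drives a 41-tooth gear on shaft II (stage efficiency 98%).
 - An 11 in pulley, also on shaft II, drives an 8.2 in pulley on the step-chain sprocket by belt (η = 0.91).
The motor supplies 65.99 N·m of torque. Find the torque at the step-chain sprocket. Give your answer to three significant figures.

47.3 N·m

gear mesh 41/38 = 1.0789 → τ = 65.99·1.0789·0.98 = 69.776 N·m
belt 8.2/11 = 0.74545 → τ = 69.776·0.74545·0.91 = 47.333 N·m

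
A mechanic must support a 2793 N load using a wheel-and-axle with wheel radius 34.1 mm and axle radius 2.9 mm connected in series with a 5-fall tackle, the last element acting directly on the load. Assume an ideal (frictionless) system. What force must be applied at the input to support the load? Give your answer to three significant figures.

47.5 N

Wheel-and-axle MA = R/r = 34.1/2.9 = 11.759.
Block-and-tackle MA = number of supporting rope parts = 5.
Combined ideal MA = 11.759 × 5 = 58.793.
Effort = load / MA = 2793 / 58.793 = 47.506 N.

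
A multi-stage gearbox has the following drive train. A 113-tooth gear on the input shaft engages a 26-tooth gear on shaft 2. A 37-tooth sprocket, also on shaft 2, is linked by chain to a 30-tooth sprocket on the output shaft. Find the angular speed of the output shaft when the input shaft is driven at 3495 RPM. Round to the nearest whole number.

18734 RPM

gear mesh 26/113 = 0.23009 → 3495/0.23009 = 15190 RPM
chain 30/37 = 0.81081 → 15190/0.81081 = 18734 RPM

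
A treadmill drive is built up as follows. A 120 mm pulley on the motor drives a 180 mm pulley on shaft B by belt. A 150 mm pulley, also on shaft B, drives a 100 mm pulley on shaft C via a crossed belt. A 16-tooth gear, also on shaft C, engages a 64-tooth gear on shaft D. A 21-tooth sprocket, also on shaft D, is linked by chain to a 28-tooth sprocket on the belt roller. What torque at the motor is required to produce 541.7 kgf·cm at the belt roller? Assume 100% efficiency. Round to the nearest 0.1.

Overall ratio R = 1.5 × 0.66667 × 4 × 1.3333 = 5.3333.
Input torque = output torque / R = 541.7 / 5.3333 = 101.57 kgf·cm.

101.6 kgf·cm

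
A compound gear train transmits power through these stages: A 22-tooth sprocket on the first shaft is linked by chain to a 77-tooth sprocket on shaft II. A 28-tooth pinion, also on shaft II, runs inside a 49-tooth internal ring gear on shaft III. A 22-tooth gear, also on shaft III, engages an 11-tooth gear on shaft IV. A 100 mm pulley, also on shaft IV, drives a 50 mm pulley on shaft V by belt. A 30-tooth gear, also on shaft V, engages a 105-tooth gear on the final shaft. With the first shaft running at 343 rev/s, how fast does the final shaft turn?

chain 77/22 = 3.5 → 343/3.5 = 98 rev/s
internal gear 49/28 = 1.75 → 98/1.75 = 56 rev/s
gear mesh 11/22 = 0.5 → 56/0.5 = 112 rev/s
belt 50/100 = 0.5 → 112/0.5 = 224 rev/s
gear mesh 105/30 = 3.5 → 224/3.5 = 64 rev/s

64 rev/s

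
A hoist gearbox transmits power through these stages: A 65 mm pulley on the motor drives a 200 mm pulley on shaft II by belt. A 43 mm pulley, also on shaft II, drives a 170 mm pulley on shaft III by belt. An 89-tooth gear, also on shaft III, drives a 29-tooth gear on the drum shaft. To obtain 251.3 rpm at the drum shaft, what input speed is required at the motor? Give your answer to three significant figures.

996 rpm

Overall ratio R = 3.0769 × 3.9535 × 0.32584 = 3.9637.
Required input speed = output speed × R = 251.3 × 3.9637 = 996.09 rpm.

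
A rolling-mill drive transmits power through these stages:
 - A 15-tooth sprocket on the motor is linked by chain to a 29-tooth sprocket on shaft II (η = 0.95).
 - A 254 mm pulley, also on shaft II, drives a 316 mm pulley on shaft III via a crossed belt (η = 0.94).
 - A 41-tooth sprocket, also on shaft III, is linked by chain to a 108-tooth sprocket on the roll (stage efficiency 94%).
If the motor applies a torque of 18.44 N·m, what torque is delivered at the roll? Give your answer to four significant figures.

After the chain (29/15): 18.44 × 1.9333 × 0.95 = 33.868 N·m
After the belt (316/254): 33.868 × 1.2441 × 0.94 = 39.607 N·m
After the chain (108/41): 39.607 × 2.6341 × 0.94 = 98.071 N·m

98.07 N·m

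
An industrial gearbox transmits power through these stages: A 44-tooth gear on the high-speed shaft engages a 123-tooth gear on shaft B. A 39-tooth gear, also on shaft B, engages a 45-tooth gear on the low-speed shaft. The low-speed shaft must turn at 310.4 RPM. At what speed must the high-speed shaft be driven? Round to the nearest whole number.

Overall ratio R = 2.7955 × 1.1538 = 3.2255.
Required input speed = output speed × R = 310.4 × 3.2255 = 1001.2 RPM.

1001 RPM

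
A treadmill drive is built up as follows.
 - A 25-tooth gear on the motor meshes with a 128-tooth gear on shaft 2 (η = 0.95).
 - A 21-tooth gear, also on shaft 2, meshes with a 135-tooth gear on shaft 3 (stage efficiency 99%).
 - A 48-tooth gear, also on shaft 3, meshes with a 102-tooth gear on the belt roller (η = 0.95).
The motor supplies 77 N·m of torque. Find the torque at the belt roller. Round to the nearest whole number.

gear mesh 128/25 = 5.12 → τ = 77·5.12·0.95 = 374.53 N·m
gear mesh 135/21 = 6.4286 → τ = 374.53·6.4286·0.99 = 2383.6 N·m
gear mesh 102/48 = 2.125 → τ = 2383.6·2.125·0.95 = 4811.9 N·m

4812 N·m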